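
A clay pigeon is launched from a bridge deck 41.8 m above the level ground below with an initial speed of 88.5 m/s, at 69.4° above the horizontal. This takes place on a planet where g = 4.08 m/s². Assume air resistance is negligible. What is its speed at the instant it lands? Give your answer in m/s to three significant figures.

vₓ = 88.50 cos 69.4° = 31.14 m/s; v_y0 = 88.50 sin 69.4° = 82.84 m/s.
With up positive and y = 0 at the ground: y(t) = 41.8 + (82.84) t − 2.040 t². Setting y = 0 and taking the positive root: t = [82.84 + √(82.84² + 2·4.08·41.8)] / 4.08 = (82.84 + 84.87) / 4.08 = 41.11 s.
Vertical velocity at impact: v_y = v_y0 − g t = 82.84 − 4.08 × 41.11 = −84.87 m/s.
Speed: |v| = √(vₓ² + v_y²) = √(31.14² + 84.87²) = 90.41 m/s.

90.4 m/s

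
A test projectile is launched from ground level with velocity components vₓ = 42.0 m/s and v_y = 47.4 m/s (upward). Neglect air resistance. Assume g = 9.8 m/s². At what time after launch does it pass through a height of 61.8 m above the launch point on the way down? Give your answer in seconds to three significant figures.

Height y(t) = 47.40 t − 4.900 t² = 61.8 gives 4.900 t² − 47.40 t + 61.8 = 0.
t = [47.40 ± √(47.40² − 2·9.80·61.8)] / 9.80 = (47.40 ± 32.18) / 9.80, so t = 1.553 s or t = 8.120 s.
The descending-branch root is 8.120 s.

8.12 s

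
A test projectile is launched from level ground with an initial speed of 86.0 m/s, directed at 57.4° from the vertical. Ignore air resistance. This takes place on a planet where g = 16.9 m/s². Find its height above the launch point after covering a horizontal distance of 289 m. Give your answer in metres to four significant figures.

50.37 m

Resolve: vₓ = 86.00 sin 57.4° = 72.45 m/s and v_y0 = 86.00 cos 57.4° = 46.33 m/s.
x = vₓ t ⇒ t = 289/72.45 = 3.989 s.
Height: y = v_y0 t − ½ g t² = 46.33 × 3.989 − 8.450 × 3.989² = 184.8 − 134.5 = 50.37 m.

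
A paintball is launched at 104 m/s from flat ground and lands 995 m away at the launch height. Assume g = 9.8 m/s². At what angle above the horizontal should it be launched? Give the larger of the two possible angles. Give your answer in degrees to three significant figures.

57.8°

R = v₀² sin 2θ / g gives sin 2θ = gR/v₀² = 9.80·995/104² = 0.9015.
2θ = 64.36° or 180° − 64.36° = 115.6°, so θ = 32.18° or 57.82°.
The larger angle is 57.82°.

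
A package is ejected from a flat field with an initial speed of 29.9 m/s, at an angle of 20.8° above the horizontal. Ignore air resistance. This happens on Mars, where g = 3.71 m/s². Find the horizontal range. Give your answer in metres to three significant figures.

160 m

Components: vₓ = 29.90 cos 20.8° = 27.95 m/s, v_y0 = 29.90 sin 20.8° = 10.62 m/s.
Flight time T = 2 v_y0 / g = 5.724 s.
Horizontal distance R = vₓ T = 27.95 × 5.724 = 160.0 m.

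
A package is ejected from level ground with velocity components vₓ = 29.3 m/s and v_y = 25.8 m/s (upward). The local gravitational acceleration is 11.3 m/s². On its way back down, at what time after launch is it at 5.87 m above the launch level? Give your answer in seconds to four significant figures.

Height y(t) = 25.80 t − 5.650 t² = 5.87 gives 5.650 t² − 25.80 t + 5.87 = 0.
Quadratic formula: t = (25.80 ± √532.98) / 11.3 = (25.80 ± 23.09) / 11.3 → t = 0.2401 s or 4.326 s.
The descending-branch root is 4.326 s.

4.326 s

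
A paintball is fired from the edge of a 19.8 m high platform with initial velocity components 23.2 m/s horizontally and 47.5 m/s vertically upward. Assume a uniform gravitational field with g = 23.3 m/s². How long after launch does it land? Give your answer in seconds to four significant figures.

Vertical motion (up positive, ground at y = 0): 11.65 t² − (47.50) t − 19.8 = 0, so t = (47.50 + √(47.50² + 2·23.3·19.8)) / 23.3 = (47.50 + 56.38) / 23.3 = 4.458 s.

4.458 s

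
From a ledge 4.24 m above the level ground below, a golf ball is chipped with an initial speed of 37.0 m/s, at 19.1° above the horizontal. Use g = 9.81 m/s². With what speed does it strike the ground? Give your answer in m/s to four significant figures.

Horizontal component vₓ = 37.00 cos 19.1° = 34.96 m/s; vertical v_y0 = 37.00 sin 19.1° = 12.11 m/s.
The projectile lands when y = 4.24 + (12.11) t − ½·9.81·t² = 0. Positive root: t = (12.11 + √(12.11² + 2·9.81·4.24)) / 9.81 = (12.11 + 15.16) / 9.81 = 2.779 s.
Vertical velocity at impact: v_y = v_y0 − g t = 12.11 − 9.81 × 2.779 = −15.16 m/s.
Speed: |v| = √(vₓ² + v_y²) = √(34.96² + 15.16²) = 38.11 m/s.

38.11 m/s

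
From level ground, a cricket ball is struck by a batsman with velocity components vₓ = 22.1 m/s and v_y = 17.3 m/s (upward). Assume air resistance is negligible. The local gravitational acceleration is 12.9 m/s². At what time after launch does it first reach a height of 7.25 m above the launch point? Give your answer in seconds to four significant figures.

Require v_y0 t − ½ g t² = 7.25, i.e. 6.450 t² − 17.30 t + 7.25 = 0.
t = [17.30 ± √(17.30² − 2·12.9·7.25)] / 12.9 = (17.30 ± 10.59) / 12.9, so t = 0.5198 s or t = 2.162 s.
The first (ascending) time is 0.5198 s.

0.5198 s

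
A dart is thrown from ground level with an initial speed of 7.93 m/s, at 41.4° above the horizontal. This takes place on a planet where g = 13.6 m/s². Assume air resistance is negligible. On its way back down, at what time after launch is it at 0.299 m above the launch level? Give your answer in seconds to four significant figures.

vₓ = 7.930 cos 41.4° = 5.948 m/s; v_y0 = 7.930 sin 41.4° = 5.244 m/s.
Require v_y0 t − ½ g t² = 0.299, i.e. 6.800 t² − 5.244 t + 0.299 = 0.
t = [5.244 ± √(5.244² − 2·13.6·0.299)] / 13.6 = (5.244 ± 4.401) / 13.6, so t = 0.06200 s or t = 0.7092 s.
The descending-branch root is 0.7092 s.

0.7092 s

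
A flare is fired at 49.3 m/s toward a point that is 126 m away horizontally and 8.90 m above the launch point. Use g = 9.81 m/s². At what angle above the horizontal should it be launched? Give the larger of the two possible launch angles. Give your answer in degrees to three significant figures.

74.4°

Trajectory: y = x tanθ − g x² (1 + tan²θ)/(2v₀²). With x = 126, y = 8.90, v₀ = 49.3, g = 9.81:
32.04 tan²θ − 126 tanθ + (40.94) = 0.
tanθ = [126 ± √(126² − 4 × 32.04 × (40.94))] / (2 × 32.04) = (126 ± 103.1) / 64.08, giving tanθ = 0.3574 or 3.575.
θ = 19.67° or 74.37°; the larger is 74.37°.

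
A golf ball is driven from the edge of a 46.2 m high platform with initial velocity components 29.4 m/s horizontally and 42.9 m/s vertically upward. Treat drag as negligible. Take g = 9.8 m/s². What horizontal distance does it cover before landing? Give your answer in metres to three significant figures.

286 m

With up positive and y = 0 at the ground: y(t) = 46.2 + (42.90) t − 4.900 t². Setting y = 0 and taking the positive root: t = [42.90 + √(42.90² + 2·9.80·46.2)] / 9.80 = (42.90 + 52.40) / 9.80 = 9.725 s.
Horizontal distance: R = vₓ t = 29.40 × 9.725 = 285.9 m.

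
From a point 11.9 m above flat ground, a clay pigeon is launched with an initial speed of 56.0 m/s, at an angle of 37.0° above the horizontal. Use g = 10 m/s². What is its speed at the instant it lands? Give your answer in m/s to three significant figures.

Resolve: vₓ = 56.00 cos 37.0° = 44.72 m/s and v_y0 = 56.00 sin 37.0° = 33.70 m/s.
With up positive and y = 0 at the ground: y(t) = 11.9 + (33.70) t − 5.000 t². Setting y = 0 and taking the positive root: t = [33.70 + √(33.70² + 2·10.0·11.9)] / 10.0 = (33.70 + 37.06) / 10.0 = 7.077 s.
Vertical velocity at impact: v_y = v_y0 − g t = 33.70 − 10.0 × 7.077 = −37.06 m/s.
Speed: |v| = √(vₓ² + v_y²) = √(44.72² + 37.06²) = 58.09 m/s.

58.1 m/s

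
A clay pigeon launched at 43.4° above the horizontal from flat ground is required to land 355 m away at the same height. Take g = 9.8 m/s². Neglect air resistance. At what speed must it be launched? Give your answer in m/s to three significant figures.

From R = (v₀² / g) sin 2θ: v₀ = √(gR / sin 2θ).
v₀ = √(9.80 × 355 / sin 86.80°) = √(3479 / 0.9984) = √3484.4 = 59.03 m/s.

59.0 m/s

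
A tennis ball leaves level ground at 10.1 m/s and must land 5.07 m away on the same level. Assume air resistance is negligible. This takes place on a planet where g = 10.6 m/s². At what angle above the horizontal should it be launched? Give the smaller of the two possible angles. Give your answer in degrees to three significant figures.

15.9°

R = v₀² sin 2θ / g gives sin 2θ = gR/v₀² = 10.6·5.07/10.1² = 0.5268.
2θ = 31.79° or 180° − 31.79° = 148.2°, so θ = 15.90° or 74.10°.
The smaller angle is 15.90°.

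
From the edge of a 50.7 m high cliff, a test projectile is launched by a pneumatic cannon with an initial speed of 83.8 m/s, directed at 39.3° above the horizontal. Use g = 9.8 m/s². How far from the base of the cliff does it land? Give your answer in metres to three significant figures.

760 m

Resolve: vₓ = 83.80 cos 39.3° = 64.85 m/s and v_y0 = 83.80 sin 39.3° = 53.08 m/s.
The projectile lands when y = 50.7 + (53.08) t − ½·9.80·t² = 0. Positive root: t = (53.08 + √(53.08² + 2·9.80·50.7)) / 9.80 = (53.08 + 61.73) / 9.80 = 11.72 s.
Horizontal distance: R = vₓ t = 64.85 × 11.72 = 759.7 m.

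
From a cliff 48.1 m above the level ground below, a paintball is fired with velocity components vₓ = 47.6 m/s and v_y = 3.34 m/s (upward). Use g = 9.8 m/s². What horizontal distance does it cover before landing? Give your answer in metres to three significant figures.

166 m

The projectile lands when y = 48.1 + (3.340) t − ½·9.80·t² = 0. Positive root: t = (3.340 + √(3.340² + 2·9.80·48.1)) / 9.80 = (3.340 + 30.89) / 9.80 = 3.492 s.
Horizontal distance: R = vₓ t = 47.60 × 3.492 = 166.2 m.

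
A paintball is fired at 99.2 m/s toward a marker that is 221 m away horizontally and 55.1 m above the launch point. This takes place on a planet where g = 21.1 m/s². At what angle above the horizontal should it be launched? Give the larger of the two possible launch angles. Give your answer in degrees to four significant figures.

Trajectory: y = x tanθ − g x² (1 + tan²θ)/(2v₀²). With x = 221, y = 55.1, v₀ = 99.2, g = 21.1:
52.36 tan²θ − 221 tanθ + (107.5) = 0.
tanθ = [221 ± √(221² − 4 × 52.36 × (107.5))] / (2 × 52.36) = (221 ± 162.3) / 104.7, giving tanθ = 0.5608 or 3.660.
θ = 29.28° or 74.72°; the larger is 74.72°.

74.72°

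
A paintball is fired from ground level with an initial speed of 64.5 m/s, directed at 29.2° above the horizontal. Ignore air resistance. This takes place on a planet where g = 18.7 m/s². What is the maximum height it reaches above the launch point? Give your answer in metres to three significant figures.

Components: vₓ = 64.50 cos 29.2° = 56.30 m/s, v_y0 = 64.50 sin 29.2° = 31.47 m/s.
At the apex v_y = 0, so H = v_y0²/(2g) = 31.47²/37.40 = 26.48 m.

26.5 m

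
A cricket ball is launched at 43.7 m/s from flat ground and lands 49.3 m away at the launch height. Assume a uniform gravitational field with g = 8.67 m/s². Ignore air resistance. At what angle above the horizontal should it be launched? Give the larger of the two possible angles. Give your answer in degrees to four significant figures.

R = v₀² sin 2θ / g gives sin 2θ = gR/v₀² = 8.67·49.3/43.7² = 0.2238.
2θ = 12.93° or 180° − 12.93° = 167.1°, so θ = 6.467° or 83.53°.
The larger angle is 83.53°.

83.53°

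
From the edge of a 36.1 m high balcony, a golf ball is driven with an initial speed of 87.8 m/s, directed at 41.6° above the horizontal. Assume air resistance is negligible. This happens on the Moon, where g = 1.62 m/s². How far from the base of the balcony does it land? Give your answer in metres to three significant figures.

Resolve: vₓ = 87.80 cos 41.6° = 65.66 m/s and v_y0 = 87.80 sin 41.6° = 58.29 m/s.
Vertical motion (up positive, ground at y = 0): 0.8100 t² − (58.29) t − 36.1 = 0, so t = (58.29 + √(58.29² + 2·1.62·36.1)) / 1.62 = (58.29 + 59.29) / 1.62 = 72.58 s.
Horizontal distance: R = vₓ t = 65.66 × 72.58 = 4765 m.

4770 m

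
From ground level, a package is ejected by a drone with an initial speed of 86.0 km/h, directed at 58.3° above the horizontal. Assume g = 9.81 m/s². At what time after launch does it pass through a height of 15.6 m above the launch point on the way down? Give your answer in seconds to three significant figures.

3.13 s

Convert: 86.0 km/h = 86.0/3.6 = 23.89 m/s.
Components: vₓ = 23.89 cos 58.3° = 12.55 m/s, v_y0 = 23.89 sin 58.3° = 20.32 m/s.
Set y = v_y0 t − ½ g t² = 15.6: 4.905 t² − 20.32 t + 15.6 = 0.
t = [20.32 ± √(20.32² − 2·9.81·15.6)] / 9.81 = (20.32 ± 10.35) / 9.81, so t = 1.017 s or t = 3.126 s.
The descending-branch root is 3.126 s.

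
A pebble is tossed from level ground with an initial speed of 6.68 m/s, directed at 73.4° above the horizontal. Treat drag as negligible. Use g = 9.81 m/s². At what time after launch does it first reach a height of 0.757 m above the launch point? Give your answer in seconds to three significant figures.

0.132 s

Resolve: vₓ = 6.680 cos 73.4° = 1.908 m/s and v_y0 = 6.680 sin 73.4° = 6.402 m/s.
Set y = v_y0 t − ½ g t² = 0.757: 4.905 t² − 6.402 t + 0.757 = 0.
t = [6.402 ± √(6.402² − 2·9.81·0.757)] / 9.81 = (6.402 ± 5.112) / 9.81, so t = 0.1315 s or t = 1.174 s.
The first (ascending) time is 0.1315 s.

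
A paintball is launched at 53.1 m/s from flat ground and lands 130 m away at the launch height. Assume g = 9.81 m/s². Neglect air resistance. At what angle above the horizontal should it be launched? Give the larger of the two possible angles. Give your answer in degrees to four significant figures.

R = v₀² sin 2θ / g gives sin 2θ = gR/v₀² = 9.81·130/53.1² = 0.4523.
2θ = 26.89° or 180° − 26.89° = 153.1°, so θ = 13.45° or 76.55°.
The larger angle is 76.55°.

76.55°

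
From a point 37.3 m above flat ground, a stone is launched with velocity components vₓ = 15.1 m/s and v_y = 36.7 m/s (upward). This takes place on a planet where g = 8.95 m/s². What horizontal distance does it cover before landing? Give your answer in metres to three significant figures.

138 m

With up positive and y = 0 at the ground: y(t) = 37.3 + (36.70) t − 4.475 t². Setting y = 0 and taking the positive root: t = [36.70 + √(36.70² + 2·8.95·37.3)] / 8.95 = (36.70 + 44.88) / 8.95 = 9.116 s.
Horizontal distance: R = vₓ t = 15.10 × 9.116 = 137.6 m.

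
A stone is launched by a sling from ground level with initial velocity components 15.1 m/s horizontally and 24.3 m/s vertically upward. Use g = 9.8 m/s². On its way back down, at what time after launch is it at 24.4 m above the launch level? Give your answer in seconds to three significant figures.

Require v_y0 t − ½ g t² = 24.4, i.e. 4.900 t² − 24.30 t + 24.4 = 0.
Quadratic formula: t = (24.30 ± √112.25) / 9.80 = (24.30 ± 10.59) / 9.80 → t = 1.398 s or 3.561 s.
The descending-branch root is 3.561 s.

3.56 s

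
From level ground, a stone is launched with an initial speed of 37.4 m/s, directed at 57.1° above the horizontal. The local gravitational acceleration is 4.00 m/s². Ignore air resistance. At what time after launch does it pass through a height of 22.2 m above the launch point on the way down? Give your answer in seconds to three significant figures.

15.0 s

vₓ = 37.40 cos 57.1° = 20.31 m/s; v_y0 = 37.40 sin 57.1° = 31.40 m/s.
Require v_y0 t − ½ g t² = 22.2, i.e. 2.000 t² − 31.40 t + 22.2 = 0.
t = [31.40 ± √(31.40² − 2·4.00·22.2)] / 4.00 = (31.40 ± 28.43) / 4.00, so t = 0.7420 s or t = 14.96 s.
The descending-branch root is 14.96 s.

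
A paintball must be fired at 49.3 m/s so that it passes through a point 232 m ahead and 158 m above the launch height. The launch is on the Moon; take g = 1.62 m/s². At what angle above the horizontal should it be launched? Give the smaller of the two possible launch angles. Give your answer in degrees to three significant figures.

39.0°

Trajectory: y = x tanθ − g x² (1 + tan²θ)/(2v₀²). With x = 232, y = 158, v₀ = 49.3, g = 1.62:
17.94 tan²θ − 232 tanθ + (175.9) = 0.
tanθ = [232 ± √(232² − 4 × 17.94 × (175.9))] / (2 × 17.94) = (232 ± 203.0) / 35.88, giving tanθ = 0.8089 or 12.12.
θ = 38.97° or 85.29°; the smaller is 38.97°.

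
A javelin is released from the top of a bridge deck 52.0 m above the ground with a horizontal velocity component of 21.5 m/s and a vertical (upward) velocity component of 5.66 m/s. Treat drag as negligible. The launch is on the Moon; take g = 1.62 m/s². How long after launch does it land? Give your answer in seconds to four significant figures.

12.23 s

With up positive and y = 0 at the ground: y(t) = 52.0 + (5.660) t − 0.8100 t². Setting y = 0 and taking the positive root: t = [5.660 + √(5.660² + 2·1.62·52.0)] / 1.62 = (5.660 + 14.16) / 1.62 = 12.23 s.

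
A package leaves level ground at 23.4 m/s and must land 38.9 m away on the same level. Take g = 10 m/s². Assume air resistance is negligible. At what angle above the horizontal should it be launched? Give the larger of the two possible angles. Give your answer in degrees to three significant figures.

Level-ground range R = v₀² sin(2θ)/g ⇒ sin(2θ) = gR/v₀² = 10.0 × 38.9 / 23.4² = 0.7104.
2θ = 45.27° or 180° − 45.27° = 134.7°, so θ = 22.63° or 67.37°.
The larger angle is 67.37°.

67.4°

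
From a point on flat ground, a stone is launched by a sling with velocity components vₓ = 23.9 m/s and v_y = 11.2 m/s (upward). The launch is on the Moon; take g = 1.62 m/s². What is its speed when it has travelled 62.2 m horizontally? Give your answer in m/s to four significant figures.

24.90 m/s

x = vₓ t ⇒ t = 62.2/23.90 = 2.603 s.
Vertical velocity there: v_y = v_y0 − g t = 11.20 − 1.62 × 2.603 = 6.984 m/s.
Speed: √(vₓ² + v_y²) = √(23.90² + 6.984²) = 24.90 m/s.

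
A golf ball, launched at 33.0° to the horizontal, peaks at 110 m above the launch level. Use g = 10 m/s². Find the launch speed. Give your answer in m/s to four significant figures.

86.12 m/s

At the peak v_y = 0, so v_y0 = √(2gH) = √(2 × 10.0 × 110) = 46.90 m/s.
v_y0 = v₀ sin θ ⇒ v₀ = 46.90 / sin 33.0° = 86.12 m/s.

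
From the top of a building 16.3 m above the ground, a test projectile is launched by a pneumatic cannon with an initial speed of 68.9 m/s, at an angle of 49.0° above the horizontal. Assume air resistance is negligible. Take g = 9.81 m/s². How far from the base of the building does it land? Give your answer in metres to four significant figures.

493.0 m

Horizontal component vₓ = 68.90 cos 49.0° = 45.20 m/s; vertical v_y0 = 68.90 sin 49.0° = 52.00 m/s.
The projectile lands when y = 16.3 + (52.00) t − ½·9.81·t² = 0. Positive root: t = (52.00 + √(52.00² + 2·9.81·16.3)) / 9.81 = (52.00 + 54.99) / 9.81 = 10.91 s.
Horizontal distance: R = vₓ t = 45.20 × 10.91 = 493.0 m.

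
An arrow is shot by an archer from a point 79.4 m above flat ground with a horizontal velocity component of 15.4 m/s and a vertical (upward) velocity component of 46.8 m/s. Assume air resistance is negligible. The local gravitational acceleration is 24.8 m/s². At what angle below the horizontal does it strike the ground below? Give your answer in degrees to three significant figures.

78.9°

With up positive and y = 0 at the ground: y(t) = 79.4 + (46.80) t − 12.40 t². Setting y = 0 and taking the positive root: t = [46.80 + √(46.80² + 2·24.8·79.4)] / 24.8 = (46.80 + 78.28) / 24.8 = 5.044 s.
At impact: v_y = v_y0 − g t = −78.28 m/s; vₓ = 15.40 m/s.
Angle below horizontal: arctan(|v_y|/vₓ) = arctan(78.28/15.40) = 78.87°.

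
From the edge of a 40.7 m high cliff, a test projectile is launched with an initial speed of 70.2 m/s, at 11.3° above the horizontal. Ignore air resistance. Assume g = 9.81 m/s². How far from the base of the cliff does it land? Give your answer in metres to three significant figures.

317 m

Resolve: vₓ = 70.20 cos 11.3° = 68.84 m/s and v_y0 = 70.20 sin 11.3° = 13.76 m/s.
Vertical motion (up positive, ground at y = 0): 4.905 t² − (13.76) t − 40.7 = 0, so t = (13.76 + √(13.76² + 2·9.81·40.7)) / 9.81 = (13.76 + 31.43) / 9.81 = 4.606 s.
Horizontal distance: R = vₓ t = 68.84 × 4.606 = 317.1 m.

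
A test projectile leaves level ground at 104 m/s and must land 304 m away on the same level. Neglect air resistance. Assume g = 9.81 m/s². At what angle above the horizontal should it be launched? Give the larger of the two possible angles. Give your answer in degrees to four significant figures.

From R = (v₀²/g) sin 2θ: sin 2θ = 9.81 × 304 / 10816 = 0.2757.
2θ = 16.01° or 180° − 16.01° = 164.0°, so θ = 8.003° or 82.00°.
The larger angle is 82.00°.

82.00°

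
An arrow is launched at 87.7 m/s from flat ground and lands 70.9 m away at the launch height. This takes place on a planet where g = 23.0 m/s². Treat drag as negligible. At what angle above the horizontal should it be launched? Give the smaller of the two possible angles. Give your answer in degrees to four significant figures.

From R = (v₀²/g) sin 2θ: sin 2θ = 23.0 × 70.9 / 7691.3 = 0.2120.
2θ = 12.24° or 180° − 12.24° = 167.8°, so θ = 6.120° or 83.88°.
The smaller angle is 6.120°.

6.120°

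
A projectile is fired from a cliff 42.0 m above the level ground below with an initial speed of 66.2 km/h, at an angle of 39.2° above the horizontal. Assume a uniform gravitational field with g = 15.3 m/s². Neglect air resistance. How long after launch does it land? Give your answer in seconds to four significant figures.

Convert: 66.2 km/h = 66.2/3.6 = 18.39 m/s.
Horizontal component vₓ = 18.39 cos 39.2° = 14.25 m/s; vertical v_y0 = 18.39 sin 39.2° = 11.62 m/s.
With up positive and y = 0 at the ground: y(t) = 42.0 + (11.62) t − 7.650 t². Setting y = 0 and taking the positive root: t = [11.62 + √(11.62² + 2·15.3·42.0)] / 15.3 = (11.62 + 37.69) / 15.3 = 3.223 s.

3.223 s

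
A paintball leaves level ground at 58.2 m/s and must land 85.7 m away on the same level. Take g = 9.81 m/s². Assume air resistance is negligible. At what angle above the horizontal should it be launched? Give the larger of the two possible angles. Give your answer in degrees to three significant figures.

82.8°

R = v₀² sin 2θ / g gives sin 2θ = gR/v₀² = 9.81·85.7/58.2² = 0.2482.
2θ = 14.37° or 180° − 14.37° = 165.6°, so θ = 7.186° or 82.81°.
The larger angle is 82.81°.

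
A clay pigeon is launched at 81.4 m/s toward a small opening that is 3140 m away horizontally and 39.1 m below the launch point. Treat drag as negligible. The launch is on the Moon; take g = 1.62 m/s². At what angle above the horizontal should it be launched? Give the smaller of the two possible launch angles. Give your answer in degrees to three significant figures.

24.2°

Trajectory: y = x tanθ − g x² (1 + tan²θ)/(2v₀²). With x = 3140, y = −39.1, v₀ = 81.4, g = 1.62:
1205 tan²θ − 3140 tanθ + (1166) = 0.
tanθ = [3140 ± √(3140² − 4 × 1205 × (1166))] / (2 × 1205) = (3140 ± 2058) / 2411, giving tanθ = 0.4487 or 2.156.
θ = 24.16° or 65.12°; the smaller is 24.16°.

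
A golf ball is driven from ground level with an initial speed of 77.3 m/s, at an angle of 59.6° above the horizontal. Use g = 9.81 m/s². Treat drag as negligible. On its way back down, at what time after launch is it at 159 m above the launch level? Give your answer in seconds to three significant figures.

10.5 s

vₓ = 77.30 cos 59.6° = 39.12 m/s; v_y0 = 77.30 sin 59.6° = 66.67 m/s.
Height y(t) = 66.67 t − 4.905 t² = 159 gives 4.905 t² − 66.67 t + 159 = 0.
Quadratic formula: t = (66.67 ± √1325.6) / 9.81 = (66.67 ± 36.41) / 9.81 → t = 3.085 s or 10.51 s.
The descending-branch root is 10.51 s.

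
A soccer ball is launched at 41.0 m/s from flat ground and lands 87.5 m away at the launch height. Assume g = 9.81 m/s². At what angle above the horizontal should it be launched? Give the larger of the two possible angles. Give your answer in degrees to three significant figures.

Level-ground range R = v₀² sin(2θ)/g ⇒ sin(2θ) = gR/v₀² = 9.81 × 87.5 / 41.0² = 0.5106.
2θ = 30.71° or 180° − 30.71° = 149.3°, so θ = 15.35° or 74.65°.
The larger angle is 74.65°.

74.6°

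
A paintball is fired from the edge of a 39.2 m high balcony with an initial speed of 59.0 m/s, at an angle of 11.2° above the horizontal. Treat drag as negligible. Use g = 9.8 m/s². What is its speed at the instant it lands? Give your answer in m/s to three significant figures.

Horizontal component vₓ = 59.00 cos 11.2° = 57.88 m/s; vertical v_y0 = 59.00 sin 11.2° = 11.46 m/s.
With up positive and y = 0 at the ground: y(t) = 39.2 + (11.46) t − 4.900 t². Setting y = 0 and taking the positive root: t = [11.46 + √(11.46² + 2·9.80·39.2)] / 9.80 = (11.46 + 29.99) / 9.80 = 4.230 s.
Vertical velocity at impact: v_y = v_y0 − g t = 11.46 − 9.80 × 4.230 = −29.99 m/s.
Speed: |v| = √(vₓ² + v_y²) = √(57.88² + 29.99²) = 65.19 m/s.

65.2 m/s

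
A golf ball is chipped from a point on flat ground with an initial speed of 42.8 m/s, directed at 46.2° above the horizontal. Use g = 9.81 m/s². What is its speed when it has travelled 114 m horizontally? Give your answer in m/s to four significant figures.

vₓ = 42.80 cos 46.2° = 29.62 m/s; v_y0 = 42.80 sin 46.2° = 30.89 m/s.
At x = 114 m, t = x/vₓ = 114/29.62 = 3.848 s.
Vertical velocity there: v_y = v_y0 − g t = 30.89 − 9.81 × 3.848 = −6.860 m/s.
Speed: √(vₓ² + v_y²) = √(29.62² + 6.860²) = 30.41 m/s.

30.41 m/s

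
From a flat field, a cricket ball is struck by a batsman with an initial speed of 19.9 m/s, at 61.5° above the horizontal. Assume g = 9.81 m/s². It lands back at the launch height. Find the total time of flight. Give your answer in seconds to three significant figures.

vₓ = 19.90 cos 61.5° = 9.495 m/s; v_y0 = 19.90 sin 61.5° = 17.49 m/s.
It returns to y = 0 when t = 2 v_y0 / g = 2(17.49)/9.81 = 3.565 s.

3.57 s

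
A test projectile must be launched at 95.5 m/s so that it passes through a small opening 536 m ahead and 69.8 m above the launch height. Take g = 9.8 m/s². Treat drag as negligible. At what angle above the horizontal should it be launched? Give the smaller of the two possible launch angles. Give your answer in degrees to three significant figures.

25.9°

Trajectory: y = x tanθ − g x² (1 + tan²θ)/(2v₀²). With x = 536, y = 69.8, v₀ = 95.5, g = 9.80:
154.4 tan²θ − 536 tanθ + (224.2) = 0.
tanθ = [536 ± √(536² − 4 × 154.4 × (224.2))] / (2 × 154.4) = (536 ± 385.9) / 308.7, giving tanθ = 0.4863 or 2.986.
θ = 25.93° or 71.49°; the smaller is 25.93°.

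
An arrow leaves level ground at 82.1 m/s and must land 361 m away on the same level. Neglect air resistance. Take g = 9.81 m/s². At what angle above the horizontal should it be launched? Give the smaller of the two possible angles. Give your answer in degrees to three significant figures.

Level-ground range R = v₀² sin(2θ)/g ⇒ sin(2θ) = gR/v₀² = 9.81 × 361 / 82.1² = 0.5254.
2θ = 31.70° or 180° − 31.70° = 148.3°, so θ = 15.85° or 74.15°.
The smaller angle is 15.85°.

15.8°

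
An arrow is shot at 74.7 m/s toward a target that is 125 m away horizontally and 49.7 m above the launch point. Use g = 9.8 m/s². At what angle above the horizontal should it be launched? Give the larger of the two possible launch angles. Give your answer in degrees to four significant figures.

Trajectory: y = x tanθ − g x² (1 + tan²θ)/(2v₀²). With x = 125, y = 49.7, v₀ = 74.7, g = 9.80:
13.72 tan²θ − 125 tanθ + (63.42) = 0.
tanθ = [125 ± √(125² − 4 × 13.72 × (63.42))] / (2 × 13.72) = (125 ± 110.2) / 27.44, giving tanθ = 0.5393 or 8.571.
θ = 28.34° or 83.35°; the larger is 83.35°.

83.35°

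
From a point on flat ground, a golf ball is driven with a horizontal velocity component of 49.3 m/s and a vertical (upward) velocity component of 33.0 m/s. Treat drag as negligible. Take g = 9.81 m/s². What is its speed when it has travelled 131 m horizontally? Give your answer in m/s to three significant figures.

At x = 131 m, t = x/vₓ = 131/49.30 = 2.657 s.
Vertical velocity there: v_y = v_y0 − g t = 33.00 − 9.81 × 2.657 = 6.933 m/s.
Speed: √(vₓ² + v_y²) = √(49.30² + 6.933²) = 49.79 m/s.

49.8 m/s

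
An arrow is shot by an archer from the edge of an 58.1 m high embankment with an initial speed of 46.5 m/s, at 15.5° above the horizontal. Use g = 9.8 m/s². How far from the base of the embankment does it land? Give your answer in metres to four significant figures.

Components: vₓ = 46.50 cos 15.5° = 44.81 m/s, v_y0 = 46.50 sin 15.5° = 12.43 m/s.
The projectile lands when y = 58.1 + (12.43) t − ½·9.80·t² = 0. Positive root: t = (12.43 + √(12.43² + 2·9.80·58.1)) / 9.80 = (12.43 + 35.96) / 9.80 = 4.937 s.
Horizontal distance: R = vₓ t = 44.81 × 4.937 = 221.2 m.

221.2 m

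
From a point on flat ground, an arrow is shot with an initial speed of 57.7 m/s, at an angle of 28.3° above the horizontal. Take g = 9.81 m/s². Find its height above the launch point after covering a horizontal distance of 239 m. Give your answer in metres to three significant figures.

vₓ = 57.70 cos 28.3° = 50.80 m/s; v_y0 = 57.70 sin 28.3° = 27.35 m/s.
At x = 239 m, t = x/vₓ = 239/50.80 = 4.704 s.
Height: y = v_y0 t − ½ g t² = 27.35 × 4.704 − 4.905 × 4.704² = 128.7 − 108.6 = 20.13 m.

20.1 m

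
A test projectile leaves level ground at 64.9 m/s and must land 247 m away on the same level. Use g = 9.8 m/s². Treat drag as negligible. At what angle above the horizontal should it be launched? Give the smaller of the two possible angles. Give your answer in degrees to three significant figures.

Level-ground range R = v₀² sin(2θ)/g ⇒ sin(2θ) = gR/v₀² = 9.80 × 247 / 64.9² = 0.5747.
2θ = 35.08° or 180° − 35.08° = 144.9°, so θ = 17.54° or 72.46°.
The smaller angle is 17.54°.

17.5°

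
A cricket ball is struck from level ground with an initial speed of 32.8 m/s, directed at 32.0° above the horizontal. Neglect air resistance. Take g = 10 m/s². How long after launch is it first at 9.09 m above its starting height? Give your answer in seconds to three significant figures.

0.641 s

vₓ = 32.80 cos 32.0° = 27.82 m/s; v_y0 = 32.80 sin 32.0° = 17.38 m/s.
Set y = v_y0 t − ½ g t² = 9.09: 5.000 t² − 17.38 t + 9.09 = 0.
t = [17.38 ± √(17.38² − 2·10.0·9.09)] / 10.0 = (17.38 ± 10.97) / 10.0, so t = 0.6413 s or t = 2.835 s.
The first (ascending) time is 0.6413 s.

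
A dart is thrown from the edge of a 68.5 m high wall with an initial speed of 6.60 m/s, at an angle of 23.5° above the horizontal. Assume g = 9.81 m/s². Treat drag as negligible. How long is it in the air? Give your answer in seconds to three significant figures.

Horizontal component vₓ = 6.600 cos 23.5° = 6.053 m/s; vertical v_y0 = 6.600 sin 23.5° = 2.632 m/s.
The projectile lands when y = 68.5 + (2.632) t − ½·9.81·t² = 0. Positive root: t = (2.632 + √(2.632² + 2·9.81·68.5)) / 9.81 = (2.632 + 36.75) / 9.81 = 4.015 s.

4.01 s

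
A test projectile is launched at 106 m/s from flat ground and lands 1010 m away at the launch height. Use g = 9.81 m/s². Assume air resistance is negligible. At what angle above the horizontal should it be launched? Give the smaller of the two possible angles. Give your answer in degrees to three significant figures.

From R = (v₀²/g) sin 2θ: sin 2θ = 9.81 × 1010 / 11236 = 0.8818.
2θ = 61.86° or 180° − 61.86° = 118.1°, so θ = 30.93° or 59.07°.
The smaller angle is 30.93°.

30.9°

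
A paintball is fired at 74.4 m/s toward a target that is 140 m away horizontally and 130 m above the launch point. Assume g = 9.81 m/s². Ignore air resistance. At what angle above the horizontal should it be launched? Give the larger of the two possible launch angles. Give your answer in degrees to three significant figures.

Trajectory: y = x tanθ − g x² (1 + tan²θ)/(2v₀²). With x = 140, y = 130, v₀ = 74.4, g = 9.81:
17.37 tan²θ − 140 tanθ + (147.4) = 0.
tanθ = [140 ± √(140² − 4 × 17.37 × (147.4))] / (2 × 17.37) = (140 ± 96.76) / 34.74, giving tanθ = 1.245 or 6.816.
θ = 51.23° or 81.65°; the larger is 81.65°.

81.7°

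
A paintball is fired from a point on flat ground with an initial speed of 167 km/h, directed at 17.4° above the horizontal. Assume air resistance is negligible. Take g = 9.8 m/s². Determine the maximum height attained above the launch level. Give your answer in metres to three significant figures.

9.82 m

Convert: 167 km/h = 167/3.6 = 46.39 m/s.
Resolve: vₓ = 46.39 cos 17.4° = 44.27 m/s and v_y0 = 46.39 sin 17.4° = 13.87 m/s.
At the apex v_y = 0, so H = v_y0²/(2g) = 13.87²/19.60 = 9.818 m.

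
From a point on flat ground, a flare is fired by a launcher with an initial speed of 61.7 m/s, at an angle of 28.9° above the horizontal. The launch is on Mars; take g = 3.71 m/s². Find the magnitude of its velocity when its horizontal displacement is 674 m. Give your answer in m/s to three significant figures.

Components: vₓ = 61.70 cos 28.9° = 54.02 m/s, v_y0 = 61.70 sin 28.9° = 29.82 m/s.
Time to reach x = 674 m: t = x/vₓ = 674/54.02 = 12.48 s.
Vertical velocity there: v_y = v_y0 − g t = 29.82 − 3.71 × 12.48 = −16.47 m/s.
Speed: √(vₓ² + v_y²) = √(54.02² + 16.47²) = 56.47 m/s.

56.5 m/s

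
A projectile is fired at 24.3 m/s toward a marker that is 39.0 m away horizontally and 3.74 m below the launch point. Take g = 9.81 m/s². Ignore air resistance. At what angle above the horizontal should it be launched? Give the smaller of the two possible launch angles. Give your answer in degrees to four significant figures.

Trajectory: y = x tanθ − g x² (1 + tan²θ)/(2v₀²). With x = 39.0, y = −3.74, v₀ = 24.3, g = 9.81:
12.63 tan²θ − 39.0 tanθ + (8.894) = 0.
tanθ = [39.0 ± √(39.0² − 4 × 12.63 × (8.894))] / (2 × 12.63) = (39.0 ± 32.73) / 25.27, giving tanθ = 0.2480 or 2.839.
θ = 13.93° or 70.59°; the smaller is 13.93°.

13.93°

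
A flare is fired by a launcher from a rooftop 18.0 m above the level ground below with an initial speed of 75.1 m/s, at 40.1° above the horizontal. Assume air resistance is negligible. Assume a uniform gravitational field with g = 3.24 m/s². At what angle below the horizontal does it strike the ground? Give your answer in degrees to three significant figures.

Components: vₓ = 75.10 cos 40.1° = 57.45 m/s, v_y0 = 75.10 sin 40.1° = 48.37 m/s.
Vertical motion (up positive, ground at y = 0): 1.620 t² − (48.37) t − 18.0 = 0, so t = (48.37 + √(48.37² + 2·3.24·18.0)) / 3.24 = (48.37 + 49.56) / 3.24 = 30.23 s.
At impact: v_y = v_y0 − g t = −49.56 m/s; vₓ = 57.45 m/s.
Angle below horizontal: arctan(|v_y|/vₓ) = arctan(49.56/57.45) = 40.79°.

40.8°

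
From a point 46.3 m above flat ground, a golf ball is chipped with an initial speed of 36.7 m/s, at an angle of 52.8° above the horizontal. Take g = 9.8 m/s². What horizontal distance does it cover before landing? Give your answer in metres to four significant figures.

161.2 m

Resolve: vₓ = 36.70 cos 52.8° = 22.19 m/s and v_y0 = 36.70 sin 52.8° = 29.23 m/s.
With up positive and y = 0 at the ground: y(t) = 46.3 + (29.23) t − 4.900 t². Setting y = 0 and taking the positive root: t = [29.23 + √(29.23² + 2·9.80·46.3)] / 9.80 = (29.23 + 41.98) / 9.80 = 7.266 s.
Horizontal distance: R = vₓ t = 22.19 × 7.266 = 161.2 m.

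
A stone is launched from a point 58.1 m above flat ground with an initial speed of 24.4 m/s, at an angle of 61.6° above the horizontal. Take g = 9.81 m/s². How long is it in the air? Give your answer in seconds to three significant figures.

Horizontal component vₓ = 24.40 cos 61.6° = 11.61 m/s; vertical v_y0 = 24.40 sin 61.6° = 21.46 m/s.
The projectile lands when y = 58.1 + (21.46) t − ½·9.81·t² = 0. Positive root: t = (21.46 + √(21.46² + 2·9.81·58.1)) / 9.81 = (21.46 + 40.01) / 9.81 = 6.266 s.

6.27 s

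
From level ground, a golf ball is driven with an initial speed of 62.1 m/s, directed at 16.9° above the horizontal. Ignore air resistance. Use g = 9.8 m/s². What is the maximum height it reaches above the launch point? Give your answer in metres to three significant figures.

Resolve: vₓ = 62.10 cos 16.9° = 59.42 m/s and v_y0 = 62.10 sin 16.9° = 18.05 m/s.
Peak height H = v_y0² / (2g) = 325.90 / 19.60 = 16.63 m.

16.6 m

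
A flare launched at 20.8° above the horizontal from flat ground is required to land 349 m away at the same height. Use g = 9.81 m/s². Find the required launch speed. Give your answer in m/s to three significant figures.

71.8 m/s

Level-ground range: R = v₀² sin(2θ)/g, so v₀ = √(gR / sin 2θ).
v₀ = √(9.81 × 349 / sin 41.60°) = √(3424 / 0.6639) = √5156.7 = 71.81 m/s.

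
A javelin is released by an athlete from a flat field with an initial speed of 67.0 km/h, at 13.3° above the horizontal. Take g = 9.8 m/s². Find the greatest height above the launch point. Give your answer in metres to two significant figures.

0.94 m

Convert: 67.0 km/h = 67.0/3.6 = 18.61 m/s.
Horizontal component vₓ = 18.61 cos 13.3° = 18.11 m/s; vertical v_y0 = 18.61 sin 13.3° = 4.281 m/s.
Peak height H = v_y0² / (2g) = 18.331 / 19.60 = 0.9353 m.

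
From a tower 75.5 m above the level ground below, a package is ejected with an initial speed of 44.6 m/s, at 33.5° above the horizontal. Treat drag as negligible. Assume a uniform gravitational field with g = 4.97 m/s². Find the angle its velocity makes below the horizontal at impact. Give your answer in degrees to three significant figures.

Resolve: vₓ = 44.60 cos 33.5° = 37.19 m/s and v_y0 = 44.60 sin 33.5° = 24.62 m/s.
With up positive and y = 0 at the ground: y(t) = 75.5 + (24.62) t − 2.485 t². Setting y = 0 and taking the positive root: t = [24.62 + √(24.62² + 2·4.97·75.5)] / 4.97 = (24.62 + 36.83) / 4.97 = 12.36 s.
At impact: v_y = v_y0 − g t = −36.83 m/s; vₓ = 37.19 m/s.
Angle below horizontal: arctan(|v_y|/vₓ) = arctan(36.83/37.19) = 44.72°.

44.7°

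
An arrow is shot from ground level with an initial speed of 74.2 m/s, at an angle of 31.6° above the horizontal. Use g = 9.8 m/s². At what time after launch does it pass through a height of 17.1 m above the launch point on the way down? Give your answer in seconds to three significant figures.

7.47 s

Horizontal component vₓ = 74.20 cos 31.6° = 63.20 m/s; vertical v_y0 = 74.20 sin 31.6° = 38.88 m/s.
Height y(t) = 38.88 t − 4.900 t² = 17.1 gives 4.900 t² − 38.88 t + 17.1 = 0.
Quadratic formula: t = (38.88 ± √1176.5) / 9.80 = (38.88 ± 34.30) / 9.80 → t = 0.4673 s or 7.467 s.
The descending-branch root is 7.467 s.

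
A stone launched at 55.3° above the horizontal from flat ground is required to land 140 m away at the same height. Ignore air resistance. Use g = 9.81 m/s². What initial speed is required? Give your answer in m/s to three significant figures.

On level ground R = v₀² sin 2θ / g ⇒ v₀ = √(gR / sin 2θ).
v₀ = √(9.81 × 140 / sin 110.6°) = √(1373 / 0.9361) = √1467.2 = 38.30 m/s.

38.3 m/s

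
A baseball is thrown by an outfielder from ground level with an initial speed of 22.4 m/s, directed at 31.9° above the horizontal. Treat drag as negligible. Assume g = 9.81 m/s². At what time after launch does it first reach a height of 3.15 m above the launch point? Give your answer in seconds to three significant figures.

Components: vₓ = 22.40 cos 31.9° = 19.02 m/s, v_y0 = 22.40 sin 31.9° = 11.84 m/s.
Set y = v_y0 t − ½ g t² = 3.15: 4.905 t² − 11.84 t + 3.15 = 0.
t = [11.84 ± √(11.84² − 2·9.81·3.15)] / 9.81 = (11.84 ± 8.849) / 9.81, so t = 0.3045 s or t = 2.109 s.
The first (ascending) time is 0.3045 s.

0.305 s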